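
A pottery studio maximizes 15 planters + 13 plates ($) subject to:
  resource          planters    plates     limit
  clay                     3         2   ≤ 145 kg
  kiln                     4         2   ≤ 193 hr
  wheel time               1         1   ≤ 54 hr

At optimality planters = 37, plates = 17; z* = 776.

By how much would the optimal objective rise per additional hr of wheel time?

9

At the optimum: clay uses 145 of 145 (binding); kiln uses 182 of 193 (slack = 11); wheel time uses 54 of 54 (binding).
By complementary slackness, y = 0 for the non-binding constraint.
Dual feasibility on the basic columns requires 3·y_clay + 1·y_wheel time = 15, 2·y_clay + 1·y_wheel time = 13.
Solving: y_clay = 2, y_wheel time = 9.
Shadow price of wheel time = 9.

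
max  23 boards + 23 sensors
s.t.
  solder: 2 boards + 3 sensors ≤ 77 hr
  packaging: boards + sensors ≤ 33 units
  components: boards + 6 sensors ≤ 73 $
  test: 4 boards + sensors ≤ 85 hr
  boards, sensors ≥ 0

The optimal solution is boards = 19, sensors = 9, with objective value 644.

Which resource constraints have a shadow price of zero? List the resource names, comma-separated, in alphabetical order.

solder: 65/77 (slack 12)
packaging: 28/33 (slack 5)
components: 73/73 (binding)
test: 85/85 (binding)
By complementary slackness, a constraint with positive slack has shadow price 0 → packaging, solder.

packaging, solder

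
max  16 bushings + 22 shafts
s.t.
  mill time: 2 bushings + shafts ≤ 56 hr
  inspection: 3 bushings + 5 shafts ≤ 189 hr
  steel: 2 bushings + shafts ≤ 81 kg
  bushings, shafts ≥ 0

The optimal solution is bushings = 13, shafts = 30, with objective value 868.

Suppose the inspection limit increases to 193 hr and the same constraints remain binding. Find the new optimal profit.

884

Check each constraint at x*: mill time 56/56 (tight); inspection 189/189 (tight); steel 56/81 (slack 25).
Slack constraints have shadow price 0 (complementary slackness).
Dual feasibility on the basic columns requires 2·y_mill time + 3·y_inspection = 16, 1·y_mill time + 5·y_inspection = 22.
→ y_mill time = 2 and y_inspection = 4.
Δz = y_inspection·Δb = 4 × (4) = 16, so new z* = 868 + 16 = 884.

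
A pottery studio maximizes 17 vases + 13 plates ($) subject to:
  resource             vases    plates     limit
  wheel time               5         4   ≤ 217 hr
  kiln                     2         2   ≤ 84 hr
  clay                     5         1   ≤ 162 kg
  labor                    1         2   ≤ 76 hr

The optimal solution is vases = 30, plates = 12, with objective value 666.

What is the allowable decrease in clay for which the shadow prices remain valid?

Binding constraints: kiln, clay. The basis is B = [[2,2],[5,1]] with det -8.
Per unit decrease in clay, x* moves by d = (-0.25, 0.25).
The basis stays optimal until labor becomes binding; allowable decrease = 88 kg.

88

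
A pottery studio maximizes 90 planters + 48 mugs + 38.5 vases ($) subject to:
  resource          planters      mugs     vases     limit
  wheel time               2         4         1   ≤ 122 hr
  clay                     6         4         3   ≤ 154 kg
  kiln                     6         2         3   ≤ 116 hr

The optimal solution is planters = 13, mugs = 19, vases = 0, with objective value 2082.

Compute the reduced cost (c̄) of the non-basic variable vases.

Check each constraint at x*: wheel time 102/122 (slack 20); clay 154/154 (tight); kiln 116/116 (tight).
Slack constraints have shadow price 0 (complementary slackness).
Dual feasibility on the basic columns requires 6·y_clay + 6·y_kiln = 90, 4·y_clay + 2·y_kiln = 48.
→ y_clay = 9 and y_kiln = 6.
Reduced cost of vases: c₃ − yᵀa₃ = 38.5 − (9·3 + 6·3) = 38.5 − 45 = -6.5.

-6.5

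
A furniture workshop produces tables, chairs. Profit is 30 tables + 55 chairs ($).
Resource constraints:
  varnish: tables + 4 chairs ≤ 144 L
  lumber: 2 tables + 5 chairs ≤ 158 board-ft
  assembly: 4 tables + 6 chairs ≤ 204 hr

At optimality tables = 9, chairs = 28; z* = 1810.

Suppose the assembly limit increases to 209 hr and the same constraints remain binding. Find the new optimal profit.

Binding: lumber and assembly. Non-binding: varnish (23 unused).
Slack constraints have shadow price 0 (complementary slackness).
Dual feasibility on the basic columns requires 2·y_lumber + 4·y_assembly = 30, 5·y_lumber + 6·y_assembly = 55.
Solving: y_lumber = 5, y_assembly = 5.
Δz = y_assembly·Δb = 5 × (5) = 25, so new z* = 1810 + 25 = 1835.

1835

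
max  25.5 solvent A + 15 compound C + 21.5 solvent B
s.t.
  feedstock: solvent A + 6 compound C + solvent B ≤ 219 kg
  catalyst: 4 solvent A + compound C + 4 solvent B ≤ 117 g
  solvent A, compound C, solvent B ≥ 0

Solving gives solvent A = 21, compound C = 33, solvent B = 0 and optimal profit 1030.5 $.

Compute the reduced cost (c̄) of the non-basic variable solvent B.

-4

Both feedstock and catalyst are binding at x*.
From A_Bᵀ y = c: 1·y_feedstock + 4·y_catalyst = 25.5; 6·y_feedstock + 1·y_catalyst = 15.
This yields shadow prices y_feedstock = 1.5, y_catalyst = 6.
Reduced cost of solvent B: c₃ − yᵀa₃ = 21.5 − (1.5·1 + 6·4) = 21.5 − 25.5 = -4.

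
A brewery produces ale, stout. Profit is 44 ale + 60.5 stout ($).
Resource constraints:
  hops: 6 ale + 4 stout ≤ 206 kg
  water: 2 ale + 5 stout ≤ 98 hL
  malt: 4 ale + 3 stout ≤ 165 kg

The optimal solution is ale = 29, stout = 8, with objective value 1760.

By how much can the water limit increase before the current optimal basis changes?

159.5

Binding constraints: hops, water. The basis is B = [[6,4],[2,5]] with det 22.
Per unit increase in water, x* moves by d = (-0.1818, 0.2727).
The basis stays optimal until ale reaches 0; allowable increase = 159.5 hL.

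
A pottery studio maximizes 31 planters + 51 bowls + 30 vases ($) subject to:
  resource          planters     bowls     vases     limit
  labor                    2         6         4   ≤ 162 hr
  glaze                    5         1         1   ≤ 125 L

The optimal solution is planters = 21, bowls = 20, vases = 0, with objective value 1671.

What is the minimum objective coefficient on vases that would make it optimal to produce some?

35

At the optimum: labor uses 162 of 162 (binding); glaze uses 125 of 125 (binding).
Dual feasibility on the basic columns requires 2·y_labor + 5·y_glaze = 31, 6·y_labor + 1·y_glaze = 51.
→ y_labor = 8 and y_glaze = 3.
vases enters the basis when its profit ≥ yᵀa₃ = 8·4 + 3·1 = 35.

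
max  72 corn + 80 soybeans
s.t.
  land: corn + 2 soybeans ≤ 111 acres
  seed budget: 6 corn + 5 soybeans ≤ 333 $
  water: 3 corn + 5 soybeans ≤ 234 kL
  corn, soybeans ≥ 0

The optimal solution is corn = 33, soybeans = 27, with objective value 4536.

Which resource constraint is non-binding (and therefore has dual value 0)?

land: 87/111 (slack 24)
seed budget: 333/333 (binding)
water: 234/234 (binding)
By complementary slackness, a constraint with positive slack has shadow price 0 → land.

land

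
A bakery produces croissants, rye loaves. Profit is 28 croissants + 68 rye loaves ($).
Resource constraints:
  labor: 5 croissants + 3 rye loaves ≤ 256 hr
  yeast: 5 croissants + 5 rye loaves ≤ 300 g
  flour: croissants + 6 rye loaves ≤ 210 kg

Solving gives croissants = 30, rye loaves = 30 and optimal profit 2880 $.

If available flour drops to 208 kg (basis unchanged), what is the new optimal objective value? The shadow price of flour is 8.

Δb = -2, so new z* = 2880 + (8)·(-2) = 2880 − 16 = 2864.

2864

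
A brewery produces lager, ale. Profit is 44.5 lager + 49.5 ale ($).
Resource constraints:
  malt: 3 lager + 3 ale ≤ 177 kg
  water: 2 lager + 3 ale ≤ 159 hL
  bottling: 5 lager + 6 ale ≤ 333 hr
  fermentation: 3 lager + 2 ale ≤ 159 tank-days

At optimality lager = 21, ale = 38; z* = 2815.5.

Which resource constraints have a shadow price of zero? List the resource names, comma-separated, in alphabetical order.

fermentation, water

malt: 177/177 (binding)
water: 156/159 (slack 3)
bottling: 333/333 (binding)
fermentation: 139/159 (slack 20)
By complementary slackness, a constraint with positive slack has shadow price 0 → fermentation, water.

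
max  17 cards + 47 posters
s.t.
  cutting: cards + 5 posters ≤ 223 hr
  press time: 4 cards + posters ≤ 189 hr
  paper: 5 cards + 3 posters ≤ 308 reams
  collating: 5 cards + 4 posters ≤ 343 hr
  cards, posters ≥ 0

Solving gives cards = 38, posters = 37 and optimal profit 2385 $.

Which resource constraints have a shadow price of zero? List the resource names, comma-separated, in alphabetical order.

cutting: 223/223 (binding)
press time: 189/189 (binding)
paper: 301/308 (slack 7)
collating: 338/343 (slack 5)
By complementary slackness, a constraint with positive slack has shadow price 0 → collating, paper.

collating, paper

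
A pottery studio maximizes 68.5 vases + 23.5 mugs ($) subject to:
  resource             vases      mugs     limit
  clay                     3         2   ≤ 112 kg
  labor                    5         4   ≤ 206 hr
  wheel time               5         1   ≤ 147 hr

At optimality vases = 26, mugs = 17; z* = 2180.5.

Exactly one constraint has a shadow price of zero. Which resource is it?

labor

clay: 112/112 (binding)
labor: 198/206 (slack 8)
wheel time: 147/147 (binding)
By complementary slackness, a constraint with positive slack has shadow price 0 → labor.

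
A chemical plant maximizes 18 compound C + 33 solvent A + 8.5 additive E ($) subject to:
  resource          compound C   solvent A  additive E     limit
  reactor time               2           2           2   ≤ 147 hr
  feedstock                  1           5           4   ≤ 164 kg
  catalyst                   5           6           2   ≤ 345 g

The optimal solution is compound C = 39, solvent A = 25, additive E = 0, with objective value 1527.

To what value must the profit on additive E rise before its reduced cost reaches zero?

18

Binding: feedstock and catalyst. Non-binding: reactor time (19 unused).
Slack constraints have shadow price 0 (complementary slackness).
The binding rows give the dual system: 1·y_feedstock + 5·y_catalyst = 18 and 5·y_feedstock + 6·y_catalyst = 33.
Solving: y_feedstock = 3, y_catalyst = 3.
additive E enters the basis when its profit ≥ yᵀa₃ = 3·4 + 3·2 = 18.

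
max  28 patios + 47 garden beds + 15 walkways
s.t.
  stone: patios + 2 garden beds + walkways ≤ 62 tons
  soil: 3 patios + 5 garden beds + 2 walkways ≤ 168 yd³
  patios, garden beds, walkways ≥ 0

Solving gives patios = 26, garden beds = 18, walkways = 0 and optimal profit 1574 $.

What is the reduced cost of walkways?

At the optimum: stone uses 62 of 62 (binding); soil uses 168 of 168 (binding).
The binding rows give the dual system: 1·y_stone + 3·y_soil = 28 and 2·y_stone + 5·y_soil = 47.
Solving: y_stone = 1, y_soil = 9.
Reduced cost of walkways: c₃ − yᵀa₃ = 15 − (1·1 + 9·2) = 15 − 19 = -4.

-4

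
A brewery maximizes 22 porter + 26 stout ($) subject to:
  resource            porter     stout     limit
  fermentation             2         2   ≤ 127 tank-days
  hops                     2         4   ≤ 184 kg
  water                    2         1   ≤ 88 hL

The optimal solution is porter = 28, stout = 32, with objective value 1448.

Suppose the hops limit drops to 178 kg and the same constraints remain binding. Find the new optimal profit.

1418

Check each constraint at x*: fermentation 120/127 (slack 7); hops 184/184 (tight); water 88/88 (tight).
Since fermentation is not tight, its dual is 0.
Dual feasibility on the basic columns requires 2·y_hops + 2·y_water = 22, 4·y_hops + 1·y_water = 26.
This yields shadow prices y_hops = 5, y_water = 6.
Δz = y_hops·Δb = 5 × (-6) = -30, so new z* = 1448 − 30 = 1418.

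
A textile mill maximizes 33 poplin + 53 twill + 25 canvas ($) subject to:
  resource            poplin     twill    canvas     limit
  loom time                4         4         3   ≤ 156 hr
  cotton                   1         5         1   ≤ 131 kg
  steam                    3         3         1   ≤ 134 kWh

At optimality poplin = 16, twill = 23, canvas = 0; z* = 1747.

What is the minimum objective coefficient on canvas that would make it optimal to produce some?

Check each constraint at x*: loom time 156/156 (tight); cotton 131/131 (tight); steam 117/134 (slack 17).
By complementary slackness, y = 0 for the non-binding constraint.
The binding rows give the dual system: 4·y_loom time + 1·y_cotton = 33 and 4·y_loom time + 5·y_cotton = 53.
Solving: y_loom time = 7, y_cotton = 5.
canvas enters the basis when its profit ≥ yᵀa₃ = 7·3 + 5·1 = 26.

26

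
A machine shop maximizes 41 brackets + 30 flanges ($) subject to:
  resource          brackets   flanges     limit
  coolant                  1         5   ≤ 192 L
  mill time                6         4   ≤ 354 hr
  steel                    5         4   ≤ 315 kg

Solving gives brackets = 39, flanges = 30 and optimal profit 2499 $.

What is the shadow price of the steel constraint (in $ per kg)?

4

At the optimum: coolant uses 189 of 192 (slack = 3); mill time uses 354 of 354 (binding); steel uses 315 of 315 (binding).
By complementary slackness, y = 0 for the non-binding constraint.
From A_Bᵀ y = c: 6·y_mill time + 5·y_steel = 41; 4·y_mill time + 4·y_steel = 30.
This yields shadow prices y_mill time = 3.5, y_steel = 4.
Shadow price of steel = 4.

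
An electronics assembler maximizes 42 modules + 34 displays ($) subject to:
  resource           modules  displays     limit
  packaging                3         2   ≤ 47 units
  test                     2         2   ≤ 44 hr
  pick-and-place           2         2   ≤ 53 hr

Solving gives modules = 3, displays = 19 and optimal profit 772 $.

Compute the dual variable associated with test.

9

Check each constraint at x*: packaging 47/47 (tight); test 44/44 (tight); pick-and-place 44/53 (slack 9).
Since pick-and-place is not tight, its dual is 0.
Dual feasibility on the basic columns requires 3·y_packaging + 2·y_test = 42, 2·y_packaging + 2·y_test = 34.
→ y_packaging = 8 and y_test = 9.
Shadow price of test = 9.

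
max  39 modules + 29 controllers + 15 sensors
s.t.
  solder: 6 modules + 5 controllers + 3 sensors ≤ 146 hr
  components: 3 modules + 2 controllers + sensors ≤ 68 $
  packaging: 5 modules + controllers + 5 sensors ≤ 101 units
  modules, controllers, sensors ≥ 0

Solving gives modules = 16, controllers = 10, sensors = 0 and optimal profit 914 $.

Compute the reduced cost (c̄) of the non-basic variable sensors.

Binding: solder and components. Non-binding: packaging (11 unused).
Since packaging is not tight, its dual is 0.
The binding rows give the dual system: 6·y_solder + 3·y_components = 39 and 5·y_solder + 2·y_components = 29.
→ y_solder = 3 and y_components = 7.
Reduced cost of sensors: c₃ − yᵀa₃ = 15 − (3·3 + 7·1) = 15 − 16 = -1.

-1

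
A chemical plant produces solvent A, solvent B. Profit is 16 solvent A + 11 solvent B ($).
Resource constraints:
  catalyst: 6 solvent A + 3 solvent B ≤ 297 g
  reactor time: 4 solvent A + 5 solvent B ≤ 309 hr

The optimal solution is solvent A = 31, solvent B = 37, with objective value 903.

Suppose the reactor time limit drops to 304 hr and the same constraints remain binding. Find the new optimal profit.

898

At the optimum: catalyst uses 297 of 297 (binding); reactor time uses 309 of 309 (binding).
The binding rows give the dual system: 6·y_catalyst + 4·y_reactor time = 16 and 3·y_catalyst + 5·y_reactor time = 11.
This yields shadow prices y_catalyst = 2, y_reactor time = 1.
Δz = y_reactor time·Δb = 1 × (-5) = -5, so new z* = 903 − 5 = 898.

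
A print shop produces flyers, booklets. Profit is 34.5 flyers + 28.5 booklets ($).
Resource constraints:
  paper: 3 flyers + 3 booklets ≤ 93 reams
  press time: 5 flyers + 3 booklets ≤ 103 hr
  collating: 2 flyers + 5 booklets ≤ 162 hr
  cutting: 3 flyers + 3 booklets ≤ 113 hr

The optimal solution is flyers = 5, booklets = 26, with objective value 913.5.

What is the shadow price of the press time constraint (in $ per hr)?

Check each constraint at x*: paper 93/93 (tight); press time 103/103 (tight); collating 140/162 (slack 22); cutting 93/113 (slack 20).
Since collating, cutting are not tight, their duals are 0.
The binding rows give the dual system: 3·y_paper + 5·y_press time = 34.5 and 3·y_paper + 3·y_press time = 28.5.
This yields shadow prices y_paper = 6.5, y_press time = 3.
Shadow price of press time = 3.

3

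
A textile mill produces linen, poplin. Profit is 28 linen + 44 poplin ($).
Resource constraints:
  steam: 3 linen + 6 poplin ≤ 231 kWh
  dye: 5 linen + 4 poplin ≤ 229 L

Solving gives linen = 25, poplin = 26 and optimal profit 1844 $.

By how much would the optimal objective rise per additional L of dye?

At the optimum: steam uses 231 of 231 (binding); dye uses 229 of 229 (binding).
From A_Bᵀ y = c: 3·y_steam + 5·y_dye = 28; 6·y_steam + 4·y_dye = 44.
This yields shadow prices y_steam = 6, y_dye = 2.
Shadow price of dye = 2.

2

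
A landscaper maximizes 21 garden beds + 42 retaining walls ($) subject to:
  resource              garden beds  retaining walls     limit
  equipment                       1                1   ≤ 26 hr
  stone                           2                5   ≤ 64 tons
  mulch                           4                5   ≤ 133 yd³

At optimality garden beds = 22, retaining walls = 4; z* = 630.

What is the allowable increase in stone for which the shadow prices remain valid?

Binding constraints: equipment, stone. The basis is B = [[1,1],[2,5]] with det 3.
Per unit increase in stone, x* moves by d = (-0.3333, 0.3333).
The basis stays optimal until garden beds reaches 0; allowable increase = 66 tons.

66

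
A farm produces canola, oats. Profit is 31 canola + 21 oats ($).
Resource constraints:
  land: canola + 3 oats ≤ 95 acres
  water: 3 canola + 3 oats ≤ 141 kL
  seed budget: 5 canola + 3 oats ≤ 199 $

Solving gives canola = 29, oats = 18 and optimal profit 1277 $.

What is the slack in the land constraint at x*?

12

land used = 1·29 + 3·18 = 83; slack = 95 − 83 = 12.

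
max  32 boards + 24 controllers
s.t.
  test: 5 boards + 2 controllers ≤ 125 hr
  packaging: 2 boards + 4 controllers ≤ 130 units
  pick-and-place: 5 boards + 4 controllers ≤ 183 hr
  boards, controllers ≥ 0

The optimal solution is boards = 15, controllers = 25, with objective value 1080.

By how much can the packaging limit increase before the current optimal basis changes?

Binding constraints: test, packaging. The basis is B = [[5,2],[2,4]] with det 16.
Per unit increase in packaging, x* moves by d = (-0.125, 0.3125).
The basis stays optimal until pick-and-place becomes binding; allowable increase = 12.8 units.

12.8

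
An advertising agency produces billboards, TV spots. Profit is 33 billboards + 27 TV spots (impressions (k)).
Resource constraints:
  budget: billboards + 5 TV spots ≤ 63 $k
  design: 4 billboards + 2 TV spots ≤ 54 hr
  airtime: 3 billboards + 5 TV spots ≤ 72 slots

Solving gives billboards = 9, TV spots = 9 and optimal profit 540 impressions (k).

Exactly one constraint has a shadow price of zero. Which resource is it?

budget: 54/63 (slack 9)
design: 54/54 (binding)
airtime: 72/72 (binding)
By complementary slackness, a constraint with positive slack has shadow price 0 → budget.

budget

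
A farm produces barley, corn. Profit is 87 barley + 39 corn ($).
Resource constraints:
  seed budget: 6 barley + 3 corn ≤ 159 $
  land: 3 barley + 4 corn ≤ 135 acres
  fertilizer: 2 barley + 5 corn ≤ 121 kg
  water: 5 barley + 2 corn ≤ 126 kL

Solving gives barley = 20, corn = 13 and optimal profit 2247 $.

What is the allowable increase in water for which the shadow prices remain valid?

Binding constraints: seed budget, water. The basis is B = [[6,3],[5,2]] with det -3.
Per unit increase in water, x* moves by d = (1, -2).
The basis stays optimal until corn reaches 0; allowable increase = 6.5 kL.

6.5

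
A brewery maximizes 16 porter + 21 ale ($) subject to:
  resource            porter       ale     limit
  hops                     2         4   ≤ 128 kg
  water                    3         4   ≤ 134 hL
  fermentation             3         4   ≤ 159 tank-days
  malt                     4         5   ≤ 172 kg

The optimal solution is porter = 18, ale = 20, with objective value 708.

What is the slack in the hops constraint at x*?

12

hops used = 2·18 + 4·20 = 116; slack = 128 − 116 = 12.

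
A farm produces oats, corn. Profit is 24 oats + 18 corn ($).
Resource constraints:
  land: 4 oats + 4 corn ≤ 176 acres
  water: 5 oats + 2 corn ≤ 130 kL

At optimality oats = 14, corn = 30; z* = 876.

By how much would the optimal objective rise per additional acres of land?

Both land and water are binding at x*.
From A_Bᵀ y = c: 4·y_land + 5·y_water = 24; 4·y_land + 2·y_water = 18.
This yields shadow prices y_land = 3.5, y_water = 2.
Shadow price of land = 3.5.

3.5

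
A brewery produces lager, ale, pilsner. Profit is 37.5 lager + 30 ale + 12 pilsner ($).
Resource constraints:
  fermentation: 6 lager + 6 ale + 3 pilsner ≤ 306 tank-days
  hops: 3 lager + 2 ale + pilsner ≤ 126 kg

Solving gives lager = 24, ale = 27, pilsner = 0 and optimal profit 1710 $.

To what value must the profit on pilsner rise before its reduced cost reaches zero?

Check each constraint at x*: fermentation 306/306 (tight); hops 126/126 (tight).
Dual feasibility on the basic columns requires 6·y_fermentation + 3·y_hops = 37.5, 6·y_fermentation + 2·y_hops = 30.
This yields shadow prices y_fermentation = 2.5, y_hops = 7.5.
pilsner enters the basis when its profit ≥ yᵀa₃ = 2.5·3 + 7.5·1 = 15.

15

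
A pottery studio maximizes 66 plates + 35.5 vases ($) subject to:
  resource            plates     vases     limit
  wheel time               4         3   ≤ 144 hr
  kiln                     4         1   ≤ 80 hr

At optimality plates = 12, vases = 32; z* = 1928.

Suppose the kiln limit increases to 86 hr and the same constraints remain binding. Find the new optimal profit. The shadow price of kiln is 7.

1970

Δb = 6, so new z* = 1928 + (7)·(6) = 1928 + 42 = 1970.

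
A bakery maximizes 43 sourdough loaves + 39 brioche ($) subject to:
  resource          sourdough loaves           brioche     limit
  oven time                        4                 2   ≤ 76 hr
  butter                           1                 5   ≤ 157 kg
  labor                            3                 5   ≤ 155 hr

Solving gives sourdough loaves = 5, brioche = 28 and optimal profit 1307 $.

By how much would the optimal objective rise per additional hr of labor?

5

Binding: oven time and labor. Non-binding: butter (12 unused).
Slack constraints have shadow price 0 (complementary slackness).
From A_Bᵀ y = c: 4·y_oven time + 3·y_labor = 43; 2·y_oven time + 5·y_labor = 39.
This yields shadow prices y_oven time = 7, y_labor = 5.
Shadow price of labor = 5.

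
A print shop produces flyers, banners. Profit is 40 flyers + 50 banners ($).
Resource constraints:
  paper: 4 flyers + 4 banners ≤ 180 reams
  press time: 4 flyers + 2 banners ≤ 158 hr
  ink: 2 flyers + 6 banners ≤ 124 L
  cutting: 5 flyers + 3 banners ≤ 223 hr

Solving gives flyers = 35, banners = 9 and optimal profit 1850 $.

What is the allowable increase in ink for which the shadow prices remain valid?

10

Binding constraints: press time, ink. The basis is B = [[4,2],[2,6]] with det 20.
Per unit increase in ink, x* moves by d = (-0.1, 0.2).
The basis stays optimal until paper becomes binding; allowable increase = 10 L.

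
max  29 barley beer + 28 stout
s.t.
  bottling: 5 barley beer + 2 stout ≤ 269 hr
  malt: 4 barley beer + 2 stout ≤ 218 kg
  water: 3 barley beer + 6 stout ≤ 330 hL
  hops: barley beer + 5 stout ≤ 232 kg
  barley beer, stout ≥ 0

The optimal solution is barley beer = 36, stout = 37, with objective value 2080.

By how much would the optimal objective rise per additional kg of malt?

Check each constraint at x*: bottling 254/269 (slack 15); malt 218/218 (tight); water 330/330 (tight); hops 221/232 (slack 11).
By complementary slackness, y = 0 for the non-binding constraints.
From A_Bᵀ y = c: 4·y_malt + 3·y_water = 29; 2·y_malt + 6·y_water = 28.
Solving: y_malt = 5, y_water = 3.
Shadow price of malt = 5.

5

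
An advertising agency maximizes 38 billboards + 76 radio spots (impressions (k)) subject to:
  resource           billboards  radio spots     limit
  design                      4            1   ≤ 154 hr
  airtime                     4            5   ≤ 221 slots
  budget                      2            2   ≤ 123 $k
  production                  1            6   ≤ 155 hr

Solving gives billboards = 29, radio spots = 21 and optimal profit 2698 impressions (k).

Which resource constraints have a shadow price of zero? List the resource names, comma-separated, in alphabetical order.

design: 137/154 (slack 17)
airtime: 221/221 (binding)
budget: 100/123 (slack 23)
production: 155/155 (binding)
By complementary slackness, a constraint with positive slack has shadow price 0 → budget, design.

budget, design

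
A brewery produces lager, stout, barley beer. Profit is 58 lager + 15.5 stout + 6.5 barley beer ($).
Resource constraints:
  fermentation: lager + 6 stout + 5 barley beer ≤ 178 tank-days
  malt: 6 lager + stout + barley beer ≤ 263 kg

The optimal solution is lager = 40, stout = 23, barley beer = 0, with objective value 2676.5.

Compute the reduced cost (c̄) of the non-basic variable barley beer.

At the optimum: fermentation uses 178 of 178 (binding); malt uses 263 of 263 (binding).
The binding rows give the dual system: 1·y_fermentation + 6·y_malt = 58 and 6·y_fermentation + 1·y_malt = 15.5.
Solving: y_fermentation = 1, y_malt = 9.5.
Reduced cost of barley beer: c₃ − yᵀa₃ = 6.5 − (1·5 + 9.5·1) = 6.5 − 14.5 = -8.

-8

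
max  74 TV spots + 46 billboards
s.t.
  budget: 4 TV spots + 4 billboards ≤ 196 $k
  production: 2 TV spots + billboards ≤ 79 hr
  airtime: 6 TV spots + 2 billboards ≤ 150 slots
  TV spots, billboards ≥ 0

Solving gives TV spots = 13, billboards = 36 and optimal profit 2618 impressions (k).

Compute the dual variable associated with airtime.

7

At the optimum: budget uses 196 of 196 (binding); production uses 62 of 79 (slack = 17); airtime uses 150 of 150 (binding).
Since production is not tight, its dual is 0.
The binding rows give the dual system: 4·y_budget + 6·y_airtime = 74 and 4·y_budget + 2·y_airtime = 46.
This yields shadow prices y_budget = 8, y_airtime = 7.
Shadow price of airtime = 7.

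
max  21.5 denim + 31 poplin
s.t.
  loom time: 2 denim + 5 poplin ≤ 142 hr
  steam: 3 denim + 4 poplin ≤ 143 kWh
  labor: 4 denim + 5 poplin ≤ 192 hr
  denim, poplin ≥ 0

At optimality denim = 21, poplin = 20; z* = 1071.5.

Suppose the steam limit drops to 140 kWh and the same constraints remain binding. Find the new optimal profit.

1052

At the optimum: loom time uses 142 of 142 (binding); steam uses 143 of 143 (binding); labor uses 184 of 192 (slack = 8).
By complementary slackness, y = 0 for the non-binding constraint.
From A_Bᵀ y = c: 2·y_loom time + 3·y_steam = 21.5; 5·y_loom time + 4·y_steam = 31.
Solving: y_loom time = 1, y_steam = 6.5.
Δz = y_steam·Δb = 6.5 × (-3) = -19.5, so new z* = 1071.5 − 19.5 = 1052.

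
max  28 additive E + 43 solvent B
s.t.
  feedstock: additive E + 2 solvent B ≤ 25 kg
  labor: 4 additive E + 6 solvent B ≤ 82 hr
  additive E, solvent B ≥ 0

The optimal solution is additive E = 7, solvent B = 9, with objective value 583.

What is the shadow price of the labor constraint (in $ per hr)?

6.5

At the optimum: feedstock uses 25 of 25 (binding); labor uses 82 of 82 (binding).
Dual feasibility on the basic columns requires 1·y_feedstock + 4·y_labor = 28, 2·y_feedstock + 6·y_labor = 43.
→ y_feedstock = 2 and y_labor = 6.5.
Shadow price of labor = 6.5.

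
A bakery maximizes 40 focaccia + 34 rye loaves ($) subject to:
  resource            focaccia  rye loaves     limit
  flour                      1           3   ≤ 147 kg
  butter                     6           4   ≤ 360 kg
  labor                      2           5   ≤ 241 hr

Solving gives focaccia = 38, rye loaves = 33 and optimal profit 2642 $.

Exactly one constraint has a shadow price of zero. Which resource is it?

flour

flour: 137/147 (slack 10)
butter: 360/360 (binding)
labor: 241/241 (binding)
By complementary slackness, a constraint with positive slack has shadow price 0 → flour.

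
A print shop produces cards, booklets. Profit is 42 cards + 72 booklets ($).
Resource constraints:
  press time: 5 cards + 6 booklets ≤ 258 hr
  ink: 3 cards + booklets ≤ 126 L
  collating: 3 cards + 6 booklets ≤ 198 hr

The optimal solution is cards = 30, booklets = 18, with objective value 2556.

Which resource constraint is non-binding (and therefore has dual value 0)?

press time: 258/258 (binding)
ink: 108/126 (slack 18)
collating: 198/198 (binding)
By complementary slackness, a constraint with positive slack has shadow price 0 → ink.

ink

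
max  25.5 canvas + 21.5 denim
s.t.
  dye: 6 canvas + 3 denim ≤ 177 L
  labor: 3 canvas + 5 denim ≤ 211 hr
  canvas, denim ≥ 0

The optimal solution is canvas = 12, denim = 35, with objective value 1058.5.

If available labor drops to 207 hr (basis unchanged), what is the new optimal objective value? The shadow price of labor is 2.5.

Δb = -4, so new z* = 1058.5 + (2.5)·(-4) = 1058.5 − 10 = 1048.5.

1048.5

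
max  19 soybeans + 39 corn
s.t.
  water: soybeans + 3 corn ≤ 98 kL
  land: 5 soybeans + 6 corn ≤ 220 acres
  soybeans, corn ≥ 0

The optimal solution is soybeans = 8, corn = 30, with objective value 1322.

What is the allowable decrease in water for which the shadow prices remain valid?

54

Binding constraints: water, land. The basis is B = [[1,3],[5,6]] with det -9.
Per unit decrease in water, x* moves by d = (0.6667, -0.5556).
The basis stays optimal until corn reaches 0; allowable decrease = 54 kL.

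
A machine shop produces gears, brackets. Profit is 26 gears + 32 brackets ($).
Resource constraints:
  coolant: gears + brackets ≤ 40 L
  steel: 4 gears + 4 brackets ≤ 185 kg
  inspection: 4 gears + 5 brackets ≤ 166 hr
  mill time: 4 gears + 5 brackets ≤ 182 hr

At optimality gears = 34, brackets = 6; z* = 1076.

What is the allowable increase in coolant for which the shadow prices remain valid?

1.5

Binding constraints: coolant, inspection. The basis is B = [[1,1],[4,5]] with det 1.
Per unit increase in coolant, x* moves by d = (5, -4).
The basis stays optimal until brackets reaches 0; allowable increase = 1.5 L.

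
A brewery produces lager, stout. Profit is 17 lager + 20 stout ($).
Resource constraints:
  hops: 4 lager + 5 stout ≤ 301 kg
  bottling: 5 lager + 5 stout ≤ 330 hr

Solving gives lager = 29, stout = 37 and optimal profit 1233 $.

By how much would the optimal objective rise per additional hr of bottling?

At the optimum: hops uses 301 of 301 (binding); bottling uses 330 of 330 (binding).
Dual feasibility on the basic columns requires 4·y_hops + 5·y_bottling = 17, 5·y_hops + 5·y_bottling = 20.
Solving: y_hops = 3, y_bottling = 1.
Shadow price of bottling = 1.

1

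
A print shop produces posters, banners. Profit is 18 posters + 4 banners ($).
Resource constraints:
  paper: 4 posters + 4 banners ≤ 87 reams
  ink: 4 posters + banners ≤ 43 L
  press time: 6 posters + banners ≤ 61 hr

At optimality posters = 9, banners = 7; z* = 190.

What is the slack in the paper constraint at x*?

23

paper used = 4·9 + 4·7 = 64; slack = 87 − 64 = 23.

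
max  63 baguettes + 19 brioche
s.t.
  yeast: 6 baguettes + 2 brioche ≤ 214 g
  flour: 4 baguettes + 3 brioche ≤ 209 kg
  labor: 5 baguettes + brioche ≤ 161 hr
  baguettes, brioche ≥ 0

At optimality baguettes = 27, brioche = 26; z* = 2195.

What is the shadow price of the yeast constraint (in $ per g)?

8

Check each constraint at x*: yeast 214/214 (tight); flour 186/209 (slack 23); labor 161/161 (tight).
By complementary slackness, y = 0 for the non-binding constraint.
Dual feasibility on the basic columns requires 6·y_yeast + 5·y_labor = 63, 2·y_yeast + 1·y_labor = 19.
Solving: y_yeast = 8, y_labor = 3.
Shadow price of yeast = 8.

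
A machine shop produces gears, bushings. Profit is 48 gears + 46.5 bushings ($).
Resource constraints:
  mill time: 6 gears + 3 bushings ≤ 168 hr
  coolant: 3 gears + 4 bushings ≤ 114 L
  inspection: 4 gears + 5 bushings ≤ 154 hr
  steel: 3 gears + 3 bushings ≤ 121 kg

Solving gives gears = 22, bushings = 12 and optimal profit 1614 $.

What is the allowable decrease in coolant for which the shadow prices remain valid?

Binding constraints: mill time, coolant. The basis is B = [[6,3],[3,4]] with det 15.
Per unit decrease in coolant, x* moves by d = (0.2, -0.4).
The basis stays optimal until bushings reaches 0; allowable decrease = 30 L.

30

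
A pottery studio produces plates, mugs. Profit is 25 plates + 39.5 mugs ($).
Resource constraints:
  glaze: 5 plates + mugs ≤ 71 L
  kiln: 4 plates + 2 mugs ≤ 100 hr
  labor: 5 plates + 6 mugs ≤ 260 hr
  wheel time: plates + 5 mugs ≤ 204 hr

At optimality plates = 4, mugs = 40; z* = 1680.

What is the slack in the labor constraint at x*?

labor used = 5·4 + 6·40 = 260; slack = 260 − 260 = 0.

0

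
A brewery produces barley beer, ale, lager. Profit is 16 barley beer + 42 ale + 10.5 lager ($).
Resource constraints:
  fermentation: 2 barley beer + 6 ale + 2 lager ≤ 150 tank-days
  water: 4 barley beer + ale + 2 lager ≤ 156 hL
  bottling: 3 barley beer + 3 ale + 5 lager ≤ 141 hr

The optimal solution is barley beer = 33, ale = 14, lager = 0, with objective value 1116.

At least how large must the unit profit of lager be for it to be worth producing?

Check each constraint at x*: fermentation 150/150 (tight); water 146/156 (slack 10); bottling 141/141 (tight).
Since water is not tight, its dual is 0.
Dual feasibility on the basic columns requires 2·y_fermentation + 3·y_bottling = 16, 6·y_fermentation + 3·y_bottling = 42.
This yields shadow prices y_fermentation = 6.5, y_bottling = 1.
lager enters the basis when its profit ≥ yᵀa₃ = 6.5·2 + 1·5 = 18.

18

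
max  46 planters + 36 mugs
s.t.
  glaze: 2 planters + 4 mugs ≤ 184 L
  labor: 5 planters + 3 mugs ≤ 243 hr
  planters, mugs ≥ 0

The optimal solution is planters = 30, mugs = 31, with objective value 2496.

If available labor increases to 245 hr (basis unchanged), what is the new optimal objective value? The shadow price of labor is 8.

2512

Δb = 2, so new z* = 2496 + (8)·(2) = 2496 + 16 = 2512.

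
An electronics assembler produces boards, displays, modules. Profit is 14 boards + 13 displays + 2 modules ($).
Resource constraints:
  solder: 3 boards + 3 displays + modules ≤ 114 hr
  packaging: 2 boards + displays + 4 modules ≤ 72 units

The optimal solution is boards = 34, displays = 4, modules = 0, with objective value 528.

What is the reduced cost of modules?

Check each constraint at x*: solder 114/114 (tight); packaging 72/72 (tight).
Dual feasibility on the basic columns requires 3·y_solder + 2·y_packaging = 14, 3·y_solder + 1·y_packaging = 13.
Solving: y_solder = 4, y_packaging = 1.
Reduced cost of modules: c₃ − yᵀa₃ = 2 − (4·1 + 1·4) = 2 − 8 = -6.

-6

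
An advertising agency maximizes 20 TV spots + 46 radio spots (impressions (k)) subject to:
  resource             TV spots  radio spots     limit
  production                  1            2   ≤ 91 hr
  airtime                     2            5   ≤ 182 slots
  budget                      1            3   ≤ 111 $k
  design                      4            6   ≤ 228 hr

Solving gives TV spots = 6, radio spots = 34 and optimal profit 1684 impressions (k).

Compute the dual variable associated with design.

Binding: airtime and design. Non-binding: production (17 unused), budget (3 unused).
Slack constraints have shadow price 0 (complementary slackness).
Dual feasibility on the basic columns requires 2·y_airtime + 4·y_design = 20, 5·y_airtime + 6·y_design = 46.
Solving: y_airtime = 8, y_design = 1.
Shadow price of design = 1.

1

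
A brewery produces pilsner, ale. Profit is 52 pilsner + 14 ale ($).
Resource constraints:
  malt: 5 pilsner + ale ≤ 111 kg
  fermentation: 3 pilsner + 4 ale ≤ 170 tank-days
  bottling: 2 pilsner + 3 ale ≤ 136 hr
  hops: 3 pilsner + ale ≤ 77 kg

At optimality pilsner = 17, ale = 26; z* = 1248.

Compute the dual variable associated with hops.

At the optimum: malt uses 111 of 111 (binding); fermentation uses 155 of 170 (slack = 15); bottling uses 112 of 136 (slack = 24); hops uses 77 of 77 (binding).
By complementary slackness, y = 0 for the non-binding constraints.
From A_Bᵀ y = c: 5·y_malt + 3·y_hops = 52; 1·y_malt + 1·y_hops = 14.
Solving: y_malt = 5, y_hops = 9.
Shadow price of hops = 9.

9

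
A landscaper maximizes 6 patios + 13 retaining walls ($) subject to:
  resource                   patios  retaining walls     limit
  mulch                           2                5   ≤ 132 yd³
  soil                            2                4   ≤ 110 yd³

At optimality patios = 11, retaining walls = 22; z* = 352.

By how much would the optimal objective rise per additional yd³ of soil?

Both mulch and soil are binding at x*.
The binding rows give the dual system: 2·y_mulch + 2·y_soil = 6 and 5·y_mulch + 4·y_soil = 13.
Solving: y_mulch = 1, y_soil = 2.
Shadow price of soil = 2.

2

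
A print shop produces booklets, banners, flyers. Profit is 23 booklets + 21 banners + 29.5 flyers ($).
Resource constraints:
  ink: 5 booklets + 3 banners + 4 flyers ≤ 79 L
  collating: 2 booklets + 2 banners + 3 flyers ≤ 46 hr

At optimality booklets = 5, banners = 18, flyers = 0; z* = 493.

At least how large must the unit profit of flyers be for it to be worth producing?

Check each constraint at x*: ink 79/79 (tight); collating 46/46 (tight).
From A_Bᵀ y = c: 5·y_ink + 2·y_collating = 23; 3·y_ink + 2·y_collating = 21.
Solving: y_ink = 1, y_collating = 9.
flyers enters the basis when its profit ≥ yᵀa₃ = 1·4 + 9·3 = 31.

31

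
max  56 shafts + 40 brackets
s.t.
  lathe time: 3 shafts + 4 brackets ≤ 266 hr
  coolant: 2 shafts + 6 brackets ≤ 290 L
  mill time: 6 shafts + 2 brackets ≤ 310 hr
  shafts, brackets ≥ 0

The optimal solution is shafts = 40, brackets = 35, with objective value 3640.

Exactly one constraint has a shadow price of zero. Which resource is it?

lathe time

lathe time: 260/266 (slack 6)
coolant: 290/290 (binding)
mill time: 310/310 (binding)
By complementary slackness, a constraint with positive slack has shadow price 0 → lathe time.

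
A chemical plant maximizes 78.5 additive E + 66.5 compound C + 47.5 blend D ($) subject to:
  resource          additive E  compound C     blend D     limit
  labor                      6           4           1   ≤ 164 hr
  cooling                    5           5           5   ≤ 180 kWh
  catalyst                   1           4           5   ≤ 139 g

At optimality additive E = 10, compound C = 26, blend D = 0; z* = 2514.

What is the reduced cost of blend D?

Check each constraint at x*: labor 164/164 (tight); cooling 180/180 (tight); catalyst 114/139 (slack 25).
By complementary slackness, y = 0 for the non-binding constraint.
The binding rows give the dual system: 6·y_labor + 5·y_cooling = 78.5 and 4·y_labor + 5·y_cooling = 66.5.
→ y_labor = 6 and y_cooling = 8.5.
Reduced cost of blend D: c₃ − yᵀa₃ = 47.5 − (6·1 + 8.5·5) = 47.5 − 48.5 = -1.

-1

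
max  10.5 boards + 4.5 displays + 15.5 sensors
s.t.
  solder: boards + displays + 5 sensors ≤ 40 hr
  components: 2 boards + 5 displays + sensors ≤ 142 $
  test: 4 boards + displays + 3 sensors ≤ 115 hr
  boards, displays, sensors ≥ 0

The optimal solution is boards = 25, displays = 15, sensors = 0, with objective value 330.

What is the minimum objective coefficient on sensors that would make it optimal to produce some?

18.5

At the optimum: solder uses 40 of 40 (binding); components uses 125 of 142 (slack = 17); test uses 115 of 115 (binding).
Slack constraints have shadow price 0 (complementary slackness).
Dual feasibility on the basic columns requires 1·y_solder + 4·y_test = 10.5, 1·y_solder + 1·y_test = 4.5.
Solving: y_solder = 2.5, y_test = 2.
sensors enters the basis when its profit ≥ yᵀa₃ = 2.5·5 + 2·3 = 18.5.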